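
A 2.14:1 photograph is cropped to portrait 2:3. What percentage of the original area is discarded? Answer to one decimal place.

68.8%

Going from 2.14:1 to portrait 2:3 means cutting width while keeping height.
Area ratio = (0.667)/(2.140) = 31.15%; the remaining 68.85% is cropped out.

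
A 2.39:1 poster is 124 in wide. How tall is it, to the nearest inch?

52 in

Height = 124 / 2.390 = 51.88.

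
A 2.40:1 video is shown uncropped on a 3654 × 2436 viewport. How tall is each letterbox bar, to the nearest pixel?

Since 2.400 > 1.500, the video is width-limited.
The video is 3654 / 2.400 ≈ 1522.50 px tall.
Leftover height: 2436 − 1522.50 = 913.50 px → 456.75 each side.

457 px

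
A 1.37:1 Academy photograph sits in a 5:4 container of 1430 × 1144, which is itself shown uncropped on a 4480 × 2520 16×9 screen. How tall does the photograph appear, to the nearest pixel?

2299 px

1.37:1 Academy in 1430×1144: fills the width, so the photograph is 1430.00 × 1043.80.
5:4 in 4480×2520: fills the height, so the intermediate becomes 3150.00 × 2520.00 — a scale of ×2.2028.
Applying the same ×2.2028: 1043.80 → 2299.27.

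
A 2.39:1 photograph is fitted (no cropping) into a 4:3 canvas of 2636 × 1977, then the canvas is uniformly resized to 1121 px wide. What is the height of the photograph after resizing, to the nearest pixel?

In the 2636×1977 frame the photograph fills the width: height = 2636 / 2.390 ≈ 1102.93 px.
The frame scales by 1121/2636 = 0.4253; 1102.93 × 0.4253 ≈ 469.04 px.

469 px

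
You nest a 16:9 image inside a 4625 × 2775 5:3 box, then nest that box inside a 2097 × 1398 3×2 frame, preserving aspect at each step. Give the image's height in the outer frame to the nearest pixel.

First fit — 16:9 into 4625×2775 spans the width: 4625.00 × 2601.56.
The 5:3 canvas is width-limited in 2097×1398, giving 2097.00 × 1258.20; scale factor 0.4534.
The image scales with it: height 2601.56 × 0.4534 ≈ 1179.56.

1180 px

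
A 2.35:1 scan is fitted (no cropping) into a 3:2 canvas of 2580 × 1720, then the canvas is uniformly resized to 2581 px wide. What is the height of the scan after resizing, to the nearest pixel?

1098 px

At 2580×1720 the scan is width-limited, so height = 2580 / 2.350 ≈ 1097.87 px.
The frame scales by 2581/2580 = 1.0004; 1097.87 × 1.0004 ≈ 1098.30 px.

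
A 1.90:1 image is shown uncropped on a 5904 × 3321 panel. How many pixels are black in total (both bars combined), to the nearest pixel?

1261281 pixels

Since 1.900 > 1.778, the image is width-limited.
The image is 5904 / 1.900 ≈ 3107.3684 px tall.
Black = 3321 − 3107.3684 = 213.6316 px.
That's 213.6316 × 5904 ≈ 1261281 black pixels.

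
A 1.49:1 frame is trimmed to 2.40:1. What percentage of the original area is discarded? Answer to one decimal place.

37.9%

The width stays; only height is cut (since 2.40:1 is wider than 1.49:1).
(1.490)/(2.400) ≈ 0.621 of the area survives, leaving 37.92% discarded.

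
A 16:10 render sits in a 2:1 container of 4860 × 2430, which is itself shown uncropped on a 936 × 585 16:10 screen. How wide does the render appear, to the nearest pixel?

Inside the 4860×2430 canvas the render is height-limited at 3888.00 × 2430.00.
2:1 in 936×585: fills the width, so the intermediate becomes 936.00 × 468.00 — a scale of ×0.1926.
Applying the same ×0.1926: 3888.00 → 748.80.

749 px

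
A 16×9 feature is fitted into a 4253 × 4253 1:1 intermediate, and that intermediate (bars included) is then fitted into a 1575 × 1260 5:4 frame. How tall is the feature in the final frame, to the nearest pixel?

Inside the 4253×4253 canvas the feature is width-limited at 4253.00 × 2392.31.
The 1:1 canvas is height-limited in 1575×1260, giving 1260.00 × 1260.00; scale factor 0.2963.
The feature scales with it: height 2392.31 × 0.2963 ≈ 708.75.

709 px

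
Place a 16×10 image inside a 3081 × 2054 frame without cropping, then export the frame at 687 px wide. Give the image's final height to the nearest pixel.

429 px

In the 3081×2054 frame the image fills the width: height = 3081 × 10/16 ≈ 1925.62 px.
Scaling 3081 → 687 is ×0.2230, so the height becomes 1925.62 × 0.2230 ≈ 429.38 px.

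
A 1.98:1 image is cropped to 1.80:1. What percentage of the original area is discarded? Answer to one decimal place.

1.80:1 is narrower than 1.98:1, so the crop keeps the full height and trims the width.
(1.800)/(1.980) ≈ 0.909 of the area survives, leaving 9.09% discarded.

9.1%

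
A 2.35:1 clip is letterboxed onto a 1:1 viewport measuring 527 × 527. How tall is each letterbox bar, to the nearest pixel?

Since 2.350 > 1.000, the clip is width-limited.
Content height = 527 / 2.350 ≈ 224.26 px.
Leftover height: 527 − 224.26 = 302.74 px → 151.37 each side.

151 px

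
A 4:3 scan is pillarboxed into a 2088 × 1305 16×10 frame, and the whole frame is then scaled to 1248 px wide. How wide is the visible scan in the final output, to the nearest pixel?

In the 2088×1305 frame the scan fills the height: width = 1305 × 4/3 ≈ 1740.00 px.
Scaling 2088 → 1248 is ×0.5977, so the width becomes 1740.00 × 0.5977 ≈ 1040.00 px.

1040 px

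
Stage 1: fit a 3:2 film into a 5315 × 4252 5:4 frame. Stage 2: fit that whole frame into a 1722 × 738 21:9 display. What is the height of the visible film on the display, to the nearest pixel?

Inside the 5315×4252 canvas the film is width-limited at 5315.00 × 3543.33.
The 5:4 canvas is height-limited in 1722×738, giving 922.50 × 738.00; scale factor 0.1736.
Applying the same ×0.1736: 3543.33 → 615.00.

615 px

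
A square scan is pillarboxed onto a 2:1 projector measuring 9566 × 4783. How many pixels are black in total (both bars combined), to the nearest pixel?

22877089 pixels

Since 1.000 < 2.000, the scan is height-limited.
Content width = 4783 × 1/1 ≈ 4783.0000 px.
9566 − 4783.0000 = 4783.0000 px of bars.
Across the 4783-px span: 4783.0000 × 4783 ≈ 22877089 px.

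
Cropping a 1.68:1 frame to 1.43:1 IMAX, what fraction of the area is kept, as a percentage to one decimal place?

85.1%

1.43:1 IMAX is narrower than 1.68:1, so the crop keeps the full height and trims the width.
Area ratio = (1.430)/(1.680) = 85.12% retained.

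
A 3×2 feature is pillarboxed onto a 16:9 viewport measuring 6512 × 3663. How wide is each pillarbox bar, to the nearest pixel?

509 px

3×2 is narrower than 16:9, so it spans the full height.
The feature is 3663 × 3/2 ≈ 5494.50 px wide.
6512 − 5494.50 = 1017.50 px of bars (508.75 each).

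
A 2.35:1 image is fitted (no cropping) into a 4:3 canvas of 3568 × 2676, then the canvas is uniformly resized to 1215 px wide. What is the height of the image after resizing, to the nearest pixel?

Fitted into 3568×2676, the image spans the width; its height is 3568 / 2.350 ≈ 1518.30 px.
Resizing to 1215 px wide multiplies everything by 0.3405: 1518.30 → 517.02 px.

517 px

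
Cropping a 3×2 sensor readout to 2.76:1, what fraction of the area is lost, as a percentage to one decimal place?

Going from 3×2 to 2.76:1 means cutting height while keeping width.
Area ratio = (1.500)/(2.760) = 54.35%; the remaining 45.65% is cropped out.

45.7%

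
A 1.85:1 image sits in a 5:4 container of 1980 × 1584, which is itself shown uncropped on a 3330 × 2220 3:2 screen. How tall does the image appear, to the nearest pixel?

1500 px

First fit — 1.85:1 into 1980×1584 spans the width: 1980.00 × 1070.27.
The 5:4 canvas is height-limited in 3330×2220, giving 2775.00 × 2220.00; scale factor 1.4015.
So the image's height is 1070.27 × 1.4015 ≈ 1500.00.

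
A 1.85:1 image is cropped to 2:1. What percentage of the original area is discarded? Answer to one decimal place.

Going from 1.85:1 to 2:1 means cutting height while keeping width.
Area ratio = (1.850)/(2.000) = 92.50%; the remaining 7.50% is cropped out.

7.5%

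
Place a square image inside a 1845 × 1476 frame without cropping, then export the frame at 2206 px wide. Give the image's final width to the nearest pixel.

1765 px

In the 1845×1476 frame the image fills the height: width = 1476 × 1/1 ≈ 1476.00 px.
Resizing to 2206 px wide multiplies everything by 1.1957: 1476.00 → 1764.80 px.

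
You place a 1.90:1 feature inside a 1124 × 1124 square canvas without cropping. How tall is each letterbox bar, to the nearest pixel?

Since 1.900 > 1.000, the feature is width-limited.
The feature is 1124 / 1.900 ≈ 591.58 px tall.
Black = 1124 − 591.58 = 532.42 px, or 266.21 per bar.

266 px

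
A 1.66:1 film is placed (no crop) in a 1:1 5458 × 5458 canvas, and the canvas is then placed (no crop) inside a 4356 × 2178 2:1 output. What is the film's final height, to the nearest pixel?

1.66:1 in 5458×5458: fills the width, so the film is 5458.00 × 3287.95.
1:1 in 4356×2178: fills the height, so the intermediate becomes 2178.00 × 2178.00 — a scale of ×0.3990.
So the film's height is 3287.95 × 0.3990 ≈ 1312.05.

1312 px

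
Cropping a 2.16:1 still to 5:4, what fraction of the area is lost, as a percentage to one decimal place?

The height stays; only width is cut (since 5:4 is narrower than 2.16:1).
(1.250)/(2.160) ≈ 0.579 of the area survives, leaving 42.13% discarded.

42.1%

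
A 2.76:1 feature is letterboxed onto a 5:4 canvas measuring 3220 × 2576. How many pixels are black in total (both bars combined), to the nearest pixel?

2.76:1 is wider than 5:4, so it spans the full width.
That makes the image 1166.6667 px tall (3220 / 2.760).
2576 − 1166.6667 = 1409.3333 px of bars.
Bar area = 1409.3333 × 3220 ≈ 4538053 px.

4538053 pixels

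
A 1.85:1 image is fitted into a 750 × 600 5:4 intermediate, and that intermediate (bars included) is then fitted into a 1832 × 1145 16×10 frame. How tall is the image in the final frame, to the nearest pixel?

First fit — 1.85:1 into 750×600 spans the width: 750.00 × 405.41.
The 5:4 canvas is height-limited in 1832×1145, giving 1431.25 × 1145.00; scale factor 1.9083.
The image scales with it: height 405.41 × 1.9083 ≈ 773.65.

774 px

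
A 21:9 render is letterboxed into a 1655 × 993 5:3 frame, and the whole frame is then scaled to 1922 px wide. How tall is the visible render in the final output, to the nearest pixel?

At 1655×993 the render is width-limited, so height = 1655 × 9/21 ≈ 709.29 px.
Resizing to 1922 px wide multiplies everything by 1.1613: 709.29 → 823.71 px.

824 px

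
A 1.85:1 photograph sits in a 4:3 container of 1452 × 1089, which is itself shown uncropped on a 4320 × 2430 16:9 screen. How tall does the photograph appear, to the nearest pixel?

1751 px

Inside the 1452×1089 canvas the photograph is width-limited at 1452.00 × 784.86.
Second fit — the 4:3 canvas into 4320×2430 spans the height: 3240.00 × 2430.00 (×2.2314 from 1452×1089).
So the photograph's height is 784.86 × 2.2314 ≈ 1751.35.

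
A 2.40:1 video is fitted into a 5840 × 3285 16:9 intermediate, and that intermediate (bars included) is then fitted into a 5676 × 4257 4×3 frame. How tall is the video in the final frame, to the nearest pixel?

2.40:1 in 5840×3285: fills the width, so the video is 5840.00 × 2433.33.
The 16:9 canvas is width-limited in 5676×4257, giving 5676.00 × 3192.75; scale factor 0.9719.
So the video's height is 2433.33 × 0.9719 ≈ 2365.00.

2365 px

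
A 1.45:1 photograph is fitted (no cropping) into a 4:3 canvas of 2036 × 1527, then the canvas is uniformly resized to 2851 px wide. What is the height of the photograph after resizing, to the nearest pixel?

At 2036×1527 the photograph is width-limited, so height = 2036 / 1.450 ≈ 1404.14 px.
Resizing to 2851 px wide multiplies everything by 1.4003: 1404.14 → 1966.21 px.

1966 px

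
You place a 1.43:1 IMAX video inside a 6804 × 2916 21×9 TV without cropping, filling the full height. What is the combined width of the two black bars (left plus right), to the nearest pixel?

2634 px

That makes the image 4169.88 px wide (2916 × 1.430).
Leftover width: 6804 − 4169.88 = 2634.12 px.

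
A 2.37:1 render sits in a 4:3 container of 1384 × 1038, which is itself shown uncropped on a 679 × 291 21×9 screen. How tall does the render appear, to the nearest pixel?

164 px

First fit — 2.37:1 into 1384×1038 spans the width: 1384.00 × 583.97.
4:3 in 679×291: fills the height, so the intermediate becomes 388.00 × 291.00 — a scale of ×0.2803.
So the render's height is 583.97 × 0.2803 ≈ 163.71.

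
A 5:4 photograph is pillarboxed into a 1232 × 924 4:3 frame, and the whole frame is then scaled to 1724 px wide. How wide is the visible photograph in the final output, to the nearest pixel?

1616 px

At 1232×924 the photograph is height-limited, so width = 924 × 5/4 ≈ 1155.00 px.
The frame scales by 1724/1232 = 1.3994; 1155.00 × 1.3994 ≈ 1616.25 px.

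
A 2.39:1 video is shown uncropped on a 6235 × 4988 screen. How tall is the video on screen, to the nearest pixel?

2609 px

Since 2.390 > 1.250, the video is width-limited.
Content height = 6235 / 2.390 ≈ 2608.79 px.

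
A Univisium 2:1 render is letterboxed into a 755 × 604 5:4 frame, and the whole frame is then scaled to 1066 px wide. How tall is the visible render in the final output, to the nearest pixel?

At 755×604 the render is width-limited, so height = 755 × 1/2 ≈ 377.50 px.
The frame scales by 1066/755 = 1.4119; 377.50 × 1.4119 ≈ 533.00 px.

533 px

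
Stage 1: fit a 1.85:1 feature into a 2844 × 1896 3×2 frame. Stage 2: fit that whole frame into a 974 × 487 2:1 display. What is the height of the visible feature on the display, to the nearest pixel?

395 px

First fit — 1.85:1 into 2844×1896 spans the width: 2844.00 × 1537.30.
The 3×2 canvas is height-limited in 974×487, giving 730.50 × 487.00; scale factor 0.2569.
Applying the same ×0.2569: 1537.30 → 394.86.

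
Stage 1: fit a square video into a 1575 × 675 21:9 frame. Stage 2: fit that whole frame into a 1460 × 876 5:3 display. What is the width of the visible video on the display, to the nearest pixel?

626 px

square in 1575×675: fills the height, so the video is 675.00 × 675.00.
21:9 in 1460×876: fills the width, so the intermediate becomes 1460.00 × 625.71 — a scale of ×0.9270.
So the video's width is 675.00 × 0.9270 ≈ 625.71.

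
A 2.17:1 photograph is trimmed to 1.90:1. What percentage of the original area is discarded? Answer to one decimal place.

The height stays; only width is cut (since 1.90:1 is narrower than 2.17:1).
Area ratio = (1.900)/(2.170) = 87.56%; the remaining 12.44% is cropped out.

12.4%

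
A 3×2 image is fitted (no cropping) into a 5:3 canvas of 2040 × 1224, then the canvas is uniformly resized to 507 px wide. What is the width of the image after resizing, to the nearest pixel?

At 2040×1224 the image is height-limited, so width = 1224 × 3/2 ≈ 1836.00 px.
Resizing to 507 px wide multiplies everything by 0.2485: 1836.00 → 456.30 px.

456 px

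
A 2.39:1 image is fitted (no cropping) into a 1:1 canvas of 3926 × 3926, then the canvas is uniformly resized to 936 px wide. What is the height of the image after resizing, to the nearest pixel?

In the 3926×3926 frame the image fills the width: height = 3926 / 2.390 ≈ 1642.68 px.
The frame scales by 936/3926 = 0.2384; 1642.68 × 0.2384 ≈ 391.63 px.

392 px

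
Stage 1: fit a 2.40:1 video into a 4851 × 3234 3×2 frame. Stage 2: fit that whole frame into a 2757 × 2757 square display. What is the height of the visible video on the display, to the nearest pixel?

Inside the 4851×3234 canvas the video is width-limited at 4851.00 × 2021.25.
Second fit — the 3×2 canvas into 2757×2757 spans the width: 2757.00 × 1838.00 (×0.5683 from 4851×3234).
Applying the same ×0.5683: 2021.25 → 1148.75.

1149 px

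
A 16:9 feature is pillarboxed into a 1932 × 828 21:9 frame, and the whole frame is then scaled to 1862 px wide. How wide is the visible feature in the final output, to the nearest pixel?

1419 px

At 1932×828 the feature is height-limited, so width = 828 × 16/9 ≈ 1472.00 px.
The frame scales by 1862/1932 = 0.9638; 1472.00 × 0.9638 ≈ 1418.67 px.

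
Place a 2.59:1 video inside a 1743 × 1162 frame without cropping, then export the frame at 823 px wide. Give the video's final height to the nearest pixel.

Fitted into 1743×1162, the video spans the width; its height is 1743 / 2.590 ≈ 672.97 px.
Resizing to 823 px wide multiplies everything by 0.4722: 672.97 → 317.76 px.

318 px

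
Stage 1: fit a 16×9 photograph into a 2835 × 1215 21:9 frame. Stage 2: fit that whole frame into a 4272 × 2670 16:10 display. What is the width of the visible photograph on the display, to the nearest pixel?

Inside the 2835×1215 canvas the photograph is height-limited at 2160.00 × 1215.00.
21:9 in 4272×2670: fills the width, so the intermediate becomes 4272.00 × 1830.86 — a scale of ×1.5069.
Applying the same ×1.5069: 2160.00 → 3254.86.

3255 px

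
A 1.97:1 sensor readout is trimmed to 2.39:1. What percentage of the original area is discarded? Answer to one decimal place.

17.6%

Going from 1.97:1 to 2.39:1 means cutting height while keeping width.
Fraction kept = (1.970)/(2.390) ≈ 82.43%, so 17.57% is lost.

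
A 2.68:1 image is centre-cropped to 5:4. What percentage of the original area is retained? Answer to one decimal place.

46.6%

The height stays; only width is cut (since 5:4 is narrower than 2.68:1).
Area ratio = (1.250)/(2.680) = 46.64% retained.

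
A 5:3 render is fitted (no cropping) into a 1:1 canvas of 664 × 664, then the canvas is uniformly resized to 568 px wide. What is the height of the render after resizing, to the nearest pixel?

At 664×664 the render is width-limited, so height = 664 × 3/5 ≈ 398.40 px.
Resizing to 568 px wide multiplies everything by 0.8554: 398.40 → 340.80 px.

341 px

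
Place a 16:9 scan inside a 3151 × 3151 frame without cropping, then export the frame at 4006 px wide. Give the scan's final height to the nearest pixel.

2253 px

Fitted into 3151×3151, the scan spans the width; its height is 3151 × 9/16 ≈ 1772.44 px.
Scaling 3151 → 4006 is ×1.2713, so the height becomes 1772.44 × 1.2713 ≈ 2253.38 px.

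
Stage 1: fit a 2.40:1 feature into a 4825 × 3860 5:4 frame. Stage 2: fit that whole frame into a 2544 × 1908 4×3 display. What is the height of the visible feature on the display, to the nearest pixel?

994 px

2.40:1 in 4825×3860: fills the width, so the feature is 4825.00 × 2010.42.
Second fit — the 5:4 canvas into 2544×1908 spans the height: 2385.00 × 1908.00 (×0.4943 from 4825×3860).
Applying the same ×0.4943: 2010.42 → 993.75.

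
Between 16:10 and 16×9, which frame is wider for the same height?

16:10 = 1.6 and 16×9 = 1.778; 1.778 > 1.6.

16×9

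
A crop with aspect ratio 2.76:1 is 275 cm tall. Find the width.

759 cm

Width = 275 × 2.760 = 759.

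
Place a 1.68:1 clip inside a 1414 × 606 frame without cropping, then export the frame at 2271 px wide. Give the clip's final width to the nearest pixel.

1635 px

In the 1414×606 frame the clip fills the height: width = 606 × 1.680 ≈ 1018.08 px.
Scaling 1414 → 2271 is ×1.6061, so the width becomes 1018.08 × 1.6061 ≈ 1635.12 px.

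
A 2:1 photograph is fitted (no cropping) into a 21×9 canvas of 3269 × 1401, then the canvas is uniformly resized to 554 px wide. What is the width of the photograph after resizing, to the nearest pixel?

475 px

In the 3269×1401 frame the photograph fills the height: width = 1401 × 2/1 ≈ 2802.00 px.
Resizing to 554 px wide multiplies everything by 0.1695: 2802.00 → 474.86 px.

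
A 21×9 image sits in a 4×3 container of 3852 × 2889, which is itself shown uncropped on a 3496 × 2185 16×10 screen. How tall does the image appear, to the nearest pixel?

1249 px

First fit — 21×9 into 3852×2889 spans the width: 3852.00 × 1650.86.
The 4×3 canvas is height-limited in 3496×2185, giving 2913.33 × 2185.00; scale factor 0.7563.
So the image's height is 1650.86 × 0.7563 ≈ 1248.57.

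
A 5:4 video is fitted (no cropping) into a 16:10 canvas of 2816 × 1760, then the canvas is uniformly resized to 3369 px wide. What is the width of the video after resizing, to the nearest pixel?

2632 px

Fitted into 2816×1760, the video spans the height; its width is 1760 × 5/4 ≈ 2200.00 px.
Scaling 2816 → 3369 is ×1.1964, so the width becomes 2200.00 × 1.1964 ≈ 2632.03 px.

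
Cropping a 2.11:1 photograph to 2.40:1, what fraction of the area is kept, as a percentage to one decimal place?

87.9%

2.40:1 is wider than 2.11:1, so the crop keeps the full width and trims the height.
Area ratio = (2.110)/(2.400) = 87.92% retained.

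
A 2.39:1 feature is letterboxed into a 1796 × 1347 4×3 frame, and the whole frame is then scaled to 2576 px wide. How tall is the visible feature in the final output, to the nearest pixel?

1078 px

At 1796×1347 the feature is width-limited, so height = 1796 / 2.390 ≈ 751.46 px.
Scaling 1796 → 2576 is ×1.4343, so the height becomes 751.46 × 1.4343 ≈ 1077.82 px.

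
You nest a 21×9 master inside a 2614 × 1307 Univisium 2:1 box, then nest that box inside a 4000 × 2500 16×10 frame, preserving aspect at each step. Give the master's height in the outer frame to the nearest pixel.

Inside the 2614×1307 canvas the master is width-limited at 2614.00 × 1120.29.
Univisium 2:1 in 4000×2500: fills the width, so the intermediate becomes 4000.00 × 2000.00 — a scale of ×1.5302.
So the master's height is 1120.29 × 1.5302 ≈ 1714.29.

1714 px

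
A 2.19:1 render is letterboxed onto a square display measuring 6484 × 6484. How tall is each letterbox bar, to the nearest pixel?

2.19:1 is wider than square, so it spans the full width.
That makes the image 2960.73 px tall (6484 / 2.190).
Black = 6484 − 2960.73 = 3523.27 px, or 1761.63 per bar.

1762 px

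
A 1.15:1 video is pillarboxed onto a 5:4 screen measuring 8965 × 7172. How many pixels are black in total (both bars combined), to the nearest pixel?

1.15:1 (1.150) < 5:4 (1.250), so the video fills the height.
Content width = 7172 × 1.150 ≈ 8247.8000 px.
Black = 8965 − 8247.8000 = 717.2000 px.
That's 717.2000 × 7172 ≈ 5143758 black pixels.

5143758 pixels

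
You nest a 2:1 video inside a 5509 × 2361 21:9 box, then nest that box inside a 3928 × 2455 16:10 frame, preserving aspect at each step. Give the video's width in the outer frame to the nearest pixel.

3367 px

First fit — 2:1 into 5509×2361 spans the height: 4722.00 × 2361.00.
Second fit — the 21:9 canvas into 3928×2455 spans the width: 3928.00 × 1683.43 (×0.7130 from 5509×2361).
The video scales with it: width 4722.00 × 0.7130 ≈ 3366.86.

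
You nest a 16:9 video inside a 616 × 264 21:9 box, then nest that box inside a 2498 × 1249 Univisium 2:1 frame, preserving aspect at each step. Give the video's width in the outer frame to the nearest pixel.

1903 px

First fit — 16:9 into 616×264 spans the height: 469.33 × 264.00.
The 21:9 canvas is width-limited in 2498×1249, giving 2498.00 × 1070.57; scale factor 4.0552.
The video scales with it: width 469.33 × 4.0552 ≈ 1903.24.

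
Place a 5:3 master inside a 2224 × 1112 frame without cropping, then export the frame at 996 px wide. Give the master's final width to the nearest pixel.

At 2224×1112 the master is height-limited, so width = 1112 × 5/3 ≈ 1853.33 px.
The frame scales by 996/2224 = 0.4478; 1853.33 × 0.4478 ≈ 830.00 px.

830 px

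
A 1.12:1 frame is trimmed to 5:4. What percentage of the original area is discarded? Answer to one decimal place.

5:4 is wider than 1.12:1, so the crop keeps the full width and trims the height.
(1.120)/(1.250) ≈ 0.896 of the area survives, leaving 10.40% discarded.

10.4%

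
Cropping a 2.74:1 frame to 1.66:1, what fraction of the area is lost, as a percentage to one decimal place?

1.66:1 is narrower than 2.74:1, so the crop keeps the full height and trims the width.
Area ratio = (1.660)/(2.740) = 60.58%; the remaining 39.42% is cropped out.

39.4%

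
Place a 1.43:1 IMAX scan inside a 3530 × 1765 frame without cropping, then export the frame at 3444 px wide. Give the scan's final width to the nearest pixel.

Fitted into 3530×1765, the scan spans the height; its width is 1765 × 1.430 ≈ 2523.95 px.
Scaling 3530 → 3444 is ×0.9756, so the width becomes 2523.95 × 0.9756 ≈ 2462.46 px.

2462 px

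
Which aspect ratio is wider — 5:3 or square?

5:3 = 1.667 and square = 1; 1.667 > 1.

5:3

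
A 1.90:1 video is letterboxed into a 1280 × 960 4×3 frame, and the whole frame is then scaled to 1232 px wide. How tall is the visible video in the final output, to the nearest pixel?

At 1280×960 the video is width-limited, so height = 1280 / 1.900 ≈ 673.68 px.
Scaling 1280 → 1232 is ×0.9625, so the height becomes 673.68 × 0.9625 ≈ 648.42 px.

648 px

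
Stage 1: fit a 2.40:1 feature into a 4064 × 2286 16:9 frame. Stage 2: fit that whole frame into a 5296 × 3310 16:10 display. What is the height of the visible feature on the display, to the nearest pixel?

First fit — 2.40:1 into 4064×2286 spans the width: 4064.00 × 1693.33.
16:9 in 5296×3310: fills the width, so the intermediate becomes 5296.00 × 2979.00 — a scale of ×1.3031.
Applying the same ×1.3031: 1693.33 → 2206.67.

2207 px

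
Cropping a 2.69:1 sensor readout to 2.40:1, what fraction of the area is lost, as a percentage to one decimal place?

10.8%

2.40:1 is narrower than 2.69:1, so the crop keeps the full height and trims the width.
Fraction kept = (2.400)/(2.690) ≈ 89.22%, so 10.78% is lost.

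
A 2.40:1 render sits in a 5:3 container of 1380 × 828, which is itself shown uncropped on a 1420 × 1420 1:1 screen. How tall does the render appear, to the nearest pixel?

First fit — 2.40:1 into 1380×828 spans the width: 1380.00 × 575.00.
Second fit — the 5:3 canvas into 1420×1420 spans the width: 1420.00 × 852.00 (×1.0290 from 1380×828).
Applying the same ×1.0290: 575.00 → 591.67.

592 px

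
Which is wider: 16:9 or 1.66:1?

16:9 = 1.778 and 1.66; 1.778 > 1.66.

16:9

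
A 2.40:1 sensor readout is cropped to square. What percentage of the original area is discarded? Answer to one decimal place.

The height stays; only width is cut (since square is narrower than 2.40:1).
Fraction kept = (1.000)/(2.400) ≈ 41.67%, so 58.33% is lost.

58.3%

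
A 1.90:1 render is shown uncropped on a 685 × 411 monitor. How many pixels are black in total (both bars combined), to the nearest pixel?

34574 pixels

Since 1.900 > 1.667, the render is width-limited.
That makes the image 360.5263 px tall (685 / 1.900).
Black = 411 − 360.5263 = 50.4737 px.
Across the 685-px span: 50.4737 × 685 ≈ 34574 px.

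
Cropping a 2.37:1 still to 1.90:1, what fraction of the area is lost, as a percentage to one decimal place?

1.90:1 is narrower than 2.37:1, so the crop keeps the full height and trims the width.
Area ratio = (1.900)/(2.370) = 80.17%; the remaining 19.83% is cropped out.

19.8%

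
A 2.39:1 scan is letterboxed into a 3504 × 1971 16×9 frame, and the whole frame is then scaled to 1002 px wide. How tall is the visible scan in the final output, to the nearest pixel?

419 px

At 3504×1971 the scan is width-limited, so height = 3504 / 2.390 ≈ 1466.11 px.
The frame scales by 1002/3504 = 0.2860; 1466.11 × 0.2860 ≈ 419.25 px.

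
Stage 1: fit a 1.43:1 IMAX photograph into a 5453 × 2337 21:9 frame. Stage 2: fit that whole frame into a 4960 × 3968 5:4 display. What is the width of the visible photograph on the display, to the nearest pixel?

First fit — 1.43:1 IMAX into 5453×2337 spans the height: 3341.91 × 2337.00.
Second fit — the 21:9 canvas into 4960×3968 spans the width: 4960.00 × 2125.71 (×0.9096 from 5453×2337).
The photograph scales with it: width 3341.91 × 0.9096 ≈ 3039.77.

3040 px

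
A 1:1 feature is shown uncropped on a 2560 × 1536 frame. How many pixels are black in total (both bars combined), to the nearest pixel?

1572864 pixels

Since 1.000 < 1.667, the feature is height-limited.
The feature is 1536 × 1/1 ≈ 1536.0000 px wide.
Leftover width: 2560 − 1536.0000 = 1024.0000 px.
That's 1024.0000 × 1536 ≈ 1572864 black pixels.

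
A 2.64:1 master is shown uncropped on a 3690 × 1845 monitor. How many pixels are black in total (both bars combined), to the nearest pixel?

1650436 pixels

2.64:1 (2.640) > 2:1 (2.000), so the master fills the width.
The master is 3690 / 2.640 ≈ 1397.7273 px tall.
1845 − 1397.7273 = 447.2727 px of bars.
That's 447.2727 × 3690 ≈ 1650436 black pixels.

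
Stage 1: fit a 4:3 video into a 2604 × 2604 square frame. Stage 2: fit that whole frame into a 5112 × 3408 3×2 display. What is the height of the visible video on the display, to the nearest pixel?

Inside the 2604×2604 canvas the video is width-limited at 2604.00 × 1953.00.
square in 5112×3408: fills the height, so the intermediate becomes 3408.00 × 3408.00 — a scale of ×1.3088.
The video scales with it: height 1953.00 × 1.3088 ≈ 2556.00.

2556 px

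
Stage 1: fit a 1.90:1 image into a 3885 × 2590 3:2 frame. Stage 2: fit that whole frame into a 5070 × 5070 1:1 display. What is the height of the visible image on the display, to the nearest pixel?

2668 px

Inside the 3885×2590 canvas the image is width-limited at 3885.00 × 2044.74.
The 3:2 canvas is width-limited in 5070×5070, giving 5070.00 × 3380.00; scale factor 1.3050.
The image scales with it: height 2044.74 × 1.3050 ≈ 2668.42.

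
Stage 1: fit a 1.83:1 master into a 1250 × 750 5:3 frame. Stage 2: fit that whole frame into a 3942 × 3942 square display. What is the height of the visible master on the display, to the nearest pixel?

2154 px

Inside the 1250×750 canvas the master is width-limited at 1250.00 × 683.06.
Second fit — the 5:3 canvas into 3942×3942 spans the width: 3942.00 × 2365.20 (×3.1536 from 1250×750).
Applying the same ×3.1536: 683.06 → 2154.10.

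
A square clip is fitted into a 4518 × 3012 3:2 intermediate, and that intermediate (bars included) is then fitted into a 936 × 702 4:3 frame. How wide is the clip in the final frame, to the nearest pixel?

624 px

First fit — square into 4518×3012 spans the height: 3012.00 × 3012.00.
Second fit — the 3:2 canvas into 936×702 spans the width: 936.00 × 624.00 (×0.2072 from 4518×3012).
So the clip's width is 3012.00 × 0.2072 ≈ 624.00.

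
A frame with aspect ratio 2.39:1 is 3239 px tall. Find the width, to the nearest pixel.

7741 px

3239 × 2.390 = 7741.21.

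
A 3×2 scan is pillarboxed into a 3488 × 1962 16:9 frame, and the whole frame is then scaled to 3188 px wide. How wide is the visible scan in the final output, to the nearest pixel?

At 3488×1962 the scan is height-limited, so width = 1962 × 3/2 ≈ 2943.00 px.
Resizing to 3188 px wide multiplies everything by 0.9140: 2943.00 → 2689.88 px.

2690 px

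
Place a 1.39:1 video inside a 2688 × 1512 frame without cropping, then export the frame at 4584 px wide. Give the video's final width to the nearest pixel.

3584 px

Fitted into 2688×1512, the video spans the height; its width is 1512 × 1.390 ≈ 2101.68 px.
Scaling 2688 → 4584 is ×1.7054, so the width becomes 2101.68 × 1.7054 ≈ 3584.11 px.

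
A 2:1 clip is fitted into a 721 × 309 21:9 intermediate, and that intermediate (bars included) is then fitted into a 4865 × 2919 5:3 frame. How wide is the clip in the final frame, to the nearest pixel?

2:1 in 721×309: fills the height, so the clip is 618.00 × 309.00.
21:9 in 4865×2919: fills the width, so the intermediate becomes 4865.00 × 2085.00 — a scale of ×6.7476.
Applying the same ×6.7476: 618.00 → 4170.00.

4170 px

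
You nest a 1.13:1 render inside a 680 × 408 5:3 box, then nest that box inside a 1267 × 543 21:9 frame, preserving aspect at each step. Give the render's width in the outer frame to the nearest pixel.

614 px

1.13:1 in 680×408: fills the height, so the render is 461.04 × 408.00.
5:3 in 1267×543: fills the height, so the intermediate becomes 905.00 × 543.00 — a scale of ×1.3309.
So the render's width is 461.04 × 1.3309 ≈ 613.59.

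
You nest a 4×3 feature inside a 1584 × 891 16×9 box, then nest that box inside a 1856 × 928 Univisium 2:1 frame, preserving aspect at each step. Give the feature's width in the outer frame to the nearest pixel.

1237 px

Inside the 1584×891 canvas the feature is height-limited at 1188.00 × 891.00.
The 16×9 canvas is height-limited in 1856×928, giving 1649.78 × 928.00; scale factor 1.0415.
Applying the same ×1.0415: 1188.00 → 1237.33.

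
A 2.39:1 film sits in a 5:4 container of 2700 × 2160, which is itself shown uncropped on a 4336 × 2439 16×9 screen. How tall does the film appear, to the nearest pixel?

First fit — 2.39:1 into 2700×2160 spans the width: 2700.00 × 1129.71.
The 5:4 canvas is height-limited in 4336×2439, giving 3048.75 × 2439.00; scale factor 1.1292.
The film scales with it: height 1129.71 × 1.1292 ≈ 1275.63.

1276 px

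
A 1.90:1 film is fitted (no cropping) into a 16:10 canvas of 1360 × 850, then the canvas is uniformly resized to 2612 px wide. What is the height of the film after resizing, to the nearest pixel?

Fitted into 1360×850, the film spans the width; its height is 1360 / 1.900 ≈ 715.79 px.
Scaling 1360 → 2612 is ×1.9206, so the height becomes 715.79 × 1.9206 ≈ 1374.74 px.

1375 px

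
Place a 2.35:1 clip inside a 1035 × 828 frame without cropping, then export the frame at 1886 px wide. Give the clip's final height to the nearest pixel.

803 px

In the 1035×828 frame the clip fills the width: height = 1035 / 2.350 ≈ 440.43 px.
The frame scales by 1886/1035 = 1.8222; 440.43 × 1.8222 ≈ 802.55 px.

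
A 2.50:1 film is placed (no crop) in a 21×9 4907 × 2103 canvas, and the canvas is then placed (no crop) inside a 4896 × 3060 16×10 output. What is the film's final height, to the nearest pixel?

First fit — 2.50:1 into 4907×2103 spans the width: 4907.00 × 1962.80.
The 21×9 canvas is width-limited in 4896×3060, giving 4896.00 × 2098.29; scale factor 0.9978.
The film scales with it: height 1962.80 × 0.9978 ≈ 1958.40.

1958 px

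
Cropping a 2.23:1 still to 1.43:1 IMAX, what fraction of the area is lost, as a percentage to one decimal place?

35.9%

The height stays; only width is cut (since 1.43:1 IMAX is narrower than 2.23:1).
Fraction kept = (1.430)/(2.230) ≈ 64.13%, so 35.87% is lost.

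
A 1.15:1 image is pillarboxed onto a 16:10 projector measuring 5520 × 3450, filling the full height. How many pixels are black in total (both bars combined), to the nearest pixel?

That makes the image 3967.5000 px wide (3450 × 1.150).
5520 − 3967.5000 = 1552.5000 px of bars.
Across the 3450-px span: 1552.5000 × 3450 ≈ 5356125 px.

5356125 pixels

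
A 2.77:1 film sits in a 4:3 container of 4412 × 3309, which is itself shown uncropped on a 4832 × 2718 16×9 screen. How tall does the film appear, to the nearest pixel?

2.77:1 in 4412×3309: fills the width, so the film is 4412.00 × 1592.78.
4:3 in 4832×2718: fills the height, so the intermediate becomes 3624.00 × 2718.00 — a scale of ×0.8214.
So the film's height is 1592.78 × 0.8214 ≈ 1308.30.

1308 px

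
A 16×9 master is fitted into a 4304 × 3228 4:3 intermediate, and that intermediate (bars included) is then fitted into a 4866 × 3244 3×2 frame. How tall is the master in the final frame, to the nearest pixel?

First fit — 16×9 into 4304×3228 spans the width: 4304.00 × 2421.00.
Second fit — the 4:3 canvas into 4866×3244 spans the height: 4325.33 × 3244.00 (×1.0050 from 4304×3228).
Applying the same ×1.0050: 2421.00 → 2433.00.

2433 px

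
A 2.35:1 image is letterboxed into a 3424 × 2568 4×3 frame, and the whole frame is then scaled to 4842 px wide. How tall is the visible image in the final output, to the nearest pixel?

In the 3424×2568 frame the image fills the width: height = 3424 / 2.350 ≈ 1457.02 px.
Scaling 3424 → 4842 is ×1.4141, so the height becomes 1457.02 × 1.4141 ≈ 2060.43 px.

2060 px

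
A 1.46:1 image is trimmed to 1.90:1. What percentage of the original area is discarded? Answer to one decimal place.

1.90:1 is wider than 1.46:1, so the crop keeps the full width and trims the height.
Area ratio = (1.460)/(1.900) = 76.84%; the remaining 23.16% is cropped out.

23.2%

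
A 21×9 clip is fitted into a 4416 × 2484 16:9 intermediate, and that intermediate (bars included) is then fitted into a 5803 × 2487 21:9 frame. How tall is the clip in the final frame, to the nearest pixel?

1895 px

First fit — 21×9 into 4416×2484 spans the width: 4416.00 × 1892.57.
16:9 in 5803×2487: fills the height, so the intermediate becomes 4421.33 × 2487.00 — a scale of ×1.0012.
So the clip's height is 1892.57 × 1.0012 ≈ 1894.86.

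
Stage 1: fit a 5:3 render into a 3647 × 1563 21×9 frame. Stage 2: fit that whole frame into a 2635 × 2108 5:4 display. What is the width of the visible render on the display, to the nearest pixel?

1882 px

Inside the 3647×1563 canvas the render is height-limited at 2605.00 × 1563.00.
The 21×9 canvas is width-limited in 2635×2108, giving 2635.00 × 1129.29; scale factor 0.7225.
The render scales with it: width 2605.00 × 0.7225 ≈ 1882.14.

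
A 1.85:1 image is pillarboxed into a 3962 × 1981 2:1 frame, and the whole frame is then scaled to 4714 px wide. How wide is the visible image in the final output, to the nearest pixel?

4360 px

Fitted into 3962×1981, the image spans the height; its width is 1981 × 1.850 ≈ 3664.85 px.
The frame scales by 4714/3962 = 1.1898; 3664.85 × 1.1898 ≈ 4360.45 px.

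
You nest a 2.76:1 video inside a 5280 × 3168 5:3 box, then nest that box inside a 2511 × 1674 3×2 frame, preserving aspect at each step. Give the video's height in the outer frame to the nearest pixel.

910 px

First fit — 2.76:1 into 5280×3168 spans the width: 5280.00 × 1913.04.
Second fit — the 5:3 canvas into 2511×1674 spans the width: 2511.00 × 1506.60 (×0.4756 from 5280×3168).
So the video's height is 1913.04 × 0.4756 ≈ 909.78.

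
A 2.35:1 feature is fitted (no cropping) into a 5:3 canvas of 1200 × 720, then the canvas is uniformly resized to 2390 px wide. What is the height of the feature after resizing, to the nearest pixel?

In the 1200×720 frame the feature fills the width: height = 1200 / 2.350 ≈ 510.64 px.
Resizing to 2390 px wide multiplies everything by 1.9917: 510.64 → 1017.02 px.

1017 px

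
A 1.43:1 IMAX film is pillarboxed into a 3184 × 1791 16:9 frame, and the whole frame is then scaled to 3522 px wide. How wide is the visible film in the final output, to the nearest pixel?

2833 px

Fitted into 3184×1791, the film spans the height; its width is 1791 × 1.430 ≈ 2561.13 px.
The frame scales by 3522/3184 = 1.1062; 2561.13 × 1.1062 ≈ 2833.01 px.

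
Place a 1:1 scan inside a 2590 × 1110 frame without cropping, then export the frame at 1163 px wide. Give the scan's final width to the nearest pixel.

In the 2590×1110 frame the scan fills the height: width = 1110 × 1/1 ≈ 1110.00 px.
Scaling 2590 → 1163 is ×0.4490, so the width becomes 1110.00 × 0.4490 ≈ 498.43 px.

498 px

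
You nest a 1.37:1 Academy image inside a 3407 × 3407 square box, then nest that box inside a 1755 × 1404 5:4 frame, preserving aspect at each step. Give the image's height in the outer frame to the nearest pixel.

1.37:1 Academy in 3407×3407: fills the width, so the image is 3407.00 × 2486.86.
Second fit — the square canvas into 1755×1404 spans the height: 1404.00 × 1404.00 (×0.4121 from 3407×3407).
So the image's height is 2486.86 × 0.4121 ≈ 1024.82.

1025 px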